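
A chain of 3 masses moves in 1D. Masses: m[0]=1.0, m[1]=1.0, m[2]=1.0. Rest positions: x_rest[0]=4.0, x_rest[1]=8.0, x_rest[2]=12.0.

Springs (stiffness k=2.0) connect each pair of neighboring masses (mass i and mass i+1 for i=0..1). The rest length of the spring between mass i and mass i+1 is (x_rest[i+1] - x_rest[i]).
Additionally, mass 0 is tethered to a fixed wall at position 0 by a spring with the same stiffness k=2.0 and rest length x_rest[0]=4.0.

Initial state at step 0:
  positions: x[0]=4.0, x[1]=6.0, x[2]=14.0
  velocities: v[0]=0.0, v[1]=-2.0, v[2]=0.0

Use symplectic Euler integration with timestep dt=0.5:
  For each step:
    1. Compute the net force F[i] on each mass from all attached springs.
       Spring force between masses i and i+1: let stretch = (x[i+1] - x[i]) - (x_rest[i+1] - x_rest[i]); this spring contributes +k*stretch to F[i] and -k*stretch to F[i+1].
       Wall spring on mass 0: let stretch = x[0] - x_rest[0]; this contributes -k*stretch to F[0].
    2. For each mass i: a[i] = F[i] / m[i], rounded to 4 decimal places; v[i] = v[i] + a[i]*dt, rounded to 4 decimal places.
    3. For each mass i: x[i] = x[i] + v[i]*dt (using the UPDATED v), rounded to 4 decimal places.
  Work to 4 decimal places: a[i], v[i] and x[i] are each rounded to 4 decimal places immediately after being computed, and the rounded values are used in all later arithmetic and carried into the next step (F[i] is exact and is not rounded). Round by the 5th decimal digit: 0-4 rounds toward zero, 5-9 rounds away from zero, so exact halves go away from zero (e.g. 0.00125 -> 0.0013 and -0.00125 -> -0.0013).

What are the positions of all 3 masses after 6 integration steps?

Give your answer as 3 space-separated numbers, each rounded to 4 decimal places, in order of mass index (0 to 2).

Step 0: x=[4.0000 6.0000 14.0000] v=[0.0000 -2.0000 0.0000]
Step 1: x=[3.0000 8.0000 12.0000] v=[-2.0000 4.0000 -4.0000]
Step 2: x=[3.0000 9.5000 10.0000] v=[0.0000 3.0000 -4.0000]
Step 3: x=[4.7500 8.0000 9.7500] v=[3.5000 -3.0000 -0.5000]
Step 4: x=[5.7500 5.7500 10.6250] v=[2.0000 -4.5000 1.7500]
Step 5: x=[3.8750 5.9375 11.0625] v=[-3.7500 0.3750 0.8750]
Step 6: x=[1.0938 7.6563 10.9375] v=[-5.5625 3.4375 -0.2500]

Answer: 1.0938 7.6563 10.9375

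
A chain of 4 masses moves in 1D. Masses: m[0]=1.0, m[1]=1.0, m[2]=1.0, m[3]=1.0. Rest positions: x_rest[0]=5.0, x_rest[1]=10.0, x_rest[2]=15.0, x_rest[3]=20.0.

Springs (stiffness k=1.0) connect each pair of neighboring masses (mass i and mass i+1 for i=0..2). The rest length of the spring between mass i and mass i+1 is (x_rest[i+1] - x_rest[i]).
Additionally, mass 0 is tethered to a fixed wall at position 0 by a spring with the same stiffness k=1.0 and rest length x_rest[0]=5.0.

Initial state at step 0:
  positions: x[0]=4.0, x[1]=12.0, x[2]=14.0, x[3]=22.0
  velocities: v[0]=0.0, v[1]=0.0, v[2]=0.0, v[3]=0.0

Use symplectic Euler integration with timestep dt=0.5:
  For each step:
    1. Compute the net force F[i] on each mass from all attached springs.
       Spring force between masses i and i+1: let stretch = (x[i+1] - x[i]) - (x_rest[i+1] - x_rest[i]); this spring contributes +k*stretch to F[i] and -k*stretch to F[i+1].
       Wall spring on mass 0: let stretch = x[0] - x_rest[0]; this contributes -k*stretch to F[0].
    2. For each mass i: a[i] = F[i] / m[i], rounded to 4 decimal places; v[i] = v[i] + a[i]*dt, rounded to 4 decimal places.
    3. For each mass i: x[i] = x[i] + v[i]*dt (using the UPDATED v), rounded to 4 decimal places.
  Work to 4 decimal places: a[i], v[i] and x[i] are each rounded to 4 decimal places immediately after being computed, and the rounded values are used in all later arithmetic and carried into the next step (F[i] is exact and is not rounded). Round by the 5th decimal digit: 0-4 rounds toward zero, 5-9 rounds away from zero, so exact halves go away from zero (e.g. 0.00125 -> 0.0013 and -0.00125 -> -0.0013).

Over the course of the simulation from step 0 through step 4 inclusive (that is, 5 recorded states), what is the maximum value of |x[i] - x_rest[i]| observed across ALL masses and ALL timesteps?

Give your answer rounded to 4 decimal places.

Step 0: x=[4.0000 12.0000 14.0000 22.0000] v=[0.0000 0.0000 0.0000 0.0000]
Step 1: x=[5.0000 10.5000 15.5000 21.2500] v=[2.0000 -3.0000 3.0000 -1.5000]
Step 2: x=[6.1250 8.8750 17.1875 20.3125] v=[2.2500 -3.2500 3.3750 -1.8750]
Step 3: x=[6.4063 8.6406 17.5782 19.8438] v=[0.5625 -0.4688 0.7813 -0.9375]
Step 4: x=[5.6446 10.0821 16.3009 20.0587] v=[-1.5235 2.8829 -2.5547 0.4297]
Max displacement = 2.5782

Answer: 2.5782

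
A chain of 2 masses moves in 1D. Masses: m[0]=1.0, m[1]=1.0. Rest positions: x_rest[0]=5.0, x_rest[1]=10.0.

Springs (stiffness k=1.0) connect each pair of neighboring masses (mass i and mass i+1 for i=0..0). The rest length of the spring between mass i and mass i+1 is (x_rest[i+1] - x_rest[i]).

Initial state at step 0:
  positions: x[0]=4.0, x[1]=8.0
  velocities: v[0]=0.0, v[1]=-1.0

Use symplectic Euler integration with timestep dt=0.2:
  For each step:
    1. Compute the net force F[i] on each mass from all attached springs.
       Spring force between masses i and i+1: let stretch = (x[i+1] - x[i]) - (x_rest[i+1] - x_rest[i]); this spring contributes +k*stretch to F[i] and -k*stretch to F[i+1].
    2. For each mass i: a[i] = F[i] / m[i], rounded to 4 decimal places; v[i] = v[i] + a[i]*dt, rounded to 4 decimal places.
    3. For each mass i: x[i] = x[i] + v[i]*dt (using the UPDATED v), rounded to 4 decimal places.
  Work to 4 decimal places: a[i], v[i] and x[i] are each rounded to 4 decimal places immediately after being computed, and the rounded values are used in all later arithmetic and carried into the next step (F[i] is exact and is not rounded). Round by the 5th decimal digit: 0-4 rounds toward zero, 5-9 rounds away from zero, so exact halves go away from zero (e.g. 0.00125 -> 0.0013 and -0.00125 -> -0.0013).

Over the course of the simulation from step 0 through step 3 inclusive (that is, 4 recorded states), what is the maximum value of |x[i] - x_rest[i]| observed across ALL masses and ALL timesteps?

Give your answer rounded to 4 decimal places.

Step 0: x=[4.0000 8.0000] v=[0.0000 -1.0000]
Step 1: x=[3.9600 7.8400] v=[-0.2000 -0.8000]
Step 2: x=[3.8752 7.7248] v=[-0.4240 -0.5760]
Step 3: x=[3.7444 7.6556] v=[-0.6541 -0.3459]
Max displacement = 2.3444

Answer: 2.3444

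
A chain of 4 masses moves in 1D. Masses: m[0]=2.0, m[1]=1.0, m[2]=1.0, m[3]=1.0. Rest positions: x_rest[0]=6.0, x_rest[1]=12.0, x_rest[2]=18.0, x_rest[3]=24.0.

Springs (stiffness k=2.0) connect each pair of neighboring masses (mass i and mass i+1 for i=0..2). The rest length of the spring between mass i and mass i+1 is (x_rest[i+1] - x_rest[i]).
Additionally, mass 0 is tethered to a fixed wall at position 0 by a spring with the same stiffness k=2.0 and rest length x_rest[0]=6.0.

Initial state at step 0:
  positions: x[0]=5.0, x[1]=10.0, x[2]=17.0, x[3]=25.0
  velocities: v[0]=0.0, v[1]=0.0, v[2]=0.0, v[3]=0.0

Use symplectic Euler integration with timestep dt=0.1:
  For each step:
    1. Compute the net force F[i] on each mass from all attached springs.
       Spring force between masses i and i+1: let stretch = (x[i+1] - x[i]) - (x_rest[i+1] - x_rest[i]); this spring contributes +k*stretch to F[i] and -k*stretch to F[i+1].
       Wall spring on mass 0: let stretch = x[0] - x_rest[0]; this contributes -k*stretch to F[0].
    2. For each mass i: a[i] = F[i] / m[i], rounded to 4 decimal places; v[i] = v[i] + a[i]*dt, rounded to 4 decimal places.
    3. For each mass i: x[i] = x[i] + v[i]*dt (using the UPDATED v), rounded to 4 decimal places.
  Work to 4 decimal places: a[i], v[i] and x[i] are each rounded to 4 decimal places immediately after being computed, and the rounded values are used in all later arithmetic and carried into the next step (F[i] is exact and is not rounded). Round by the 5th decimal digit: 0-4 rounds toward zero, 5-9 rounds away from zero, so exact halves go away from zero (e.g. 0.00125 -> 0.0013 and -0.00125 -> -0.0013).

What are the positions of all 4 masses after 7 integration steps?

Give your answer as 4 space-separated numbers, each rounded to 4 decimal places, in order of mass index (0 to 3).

Step 0: x=[5.0000 10.0000 17.0000 25.0000] v=[0.0000 0.0000 0.0000 0.0000]
Step 1: x=[5.0000 10.0400 17.0200 24.9600] v=[0.0000 0.4000 0.2000 -0.4000]
Step 2: x=[5.0004 10.1188 17.0592 24.8812] v=[0.0040 0.7880 0.3920 -0.7880]
Step 3: x=[5.0020 10.2340 17.1160 24.7660] v=[0.0158 1.1524 0.5683 -1.1524]
Step 4: x=[5.0059 10.3822 17.1882 24.6178] v=[0.0388 1.4824 0.7219 -1.4824]
Step 5: x=[5.0135 10.5590 17.2729 24.4410] v=[0.0758 1.7683 0.8466 -1.7683]
Step 6: x=[5.0264 10.7592 17.3666 24.2408] v=[0.1290 2.0020 0.9374 -2.0019]
Step 7: x=[5.0464 10.9769 17.4657 24.0231] v=[0.1996 2.1769 0.9908 -2.1767]

Answer: 5.0464 10.9769 17.4657 24.0231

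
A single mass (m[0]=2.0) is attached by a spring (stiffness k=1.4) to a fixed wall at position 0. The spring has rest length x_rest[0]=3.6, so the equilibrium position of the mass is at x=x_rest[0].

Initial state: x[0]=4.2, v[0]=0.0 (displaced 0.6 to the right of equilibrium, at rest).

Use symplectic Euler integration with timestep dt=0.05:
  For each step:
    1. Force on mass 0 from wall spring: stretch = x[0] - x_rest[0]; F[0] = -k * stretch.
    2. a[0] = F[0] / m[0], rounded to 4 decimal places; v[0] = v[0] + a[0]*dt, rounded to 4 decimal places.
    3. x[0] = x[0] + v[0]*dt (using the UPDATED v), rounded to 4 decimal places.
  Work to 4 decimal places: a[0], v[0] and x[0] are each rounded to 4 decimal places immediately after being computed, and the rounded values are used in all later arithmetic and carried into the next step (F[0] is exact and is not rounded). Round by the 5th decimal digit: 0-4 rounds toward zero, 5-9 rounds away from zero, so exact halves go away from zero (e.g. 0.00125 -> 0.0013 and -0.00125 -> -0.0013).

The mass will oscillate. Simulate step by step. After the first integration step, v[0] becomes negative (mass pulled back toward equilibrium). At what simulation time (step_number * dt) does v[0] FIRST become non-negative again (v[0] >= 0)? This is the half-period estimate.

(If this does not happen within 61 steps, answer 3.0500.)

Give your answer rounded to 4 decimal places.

Step 0: x=[4.2000] v=[0.0000]
Step 1: x=[4.1990] v=[-0.0210]
Step 2: x=[4.1969] v=[-0.0420]
Step 3: x=[4.1938] v=[-0.0629]
Step 4: x=[4.1896] v=[-0.0837]
Step 5: x=[4.1844] v=[-0.1043]
Step 6: x=[4.1782] v=[-0.1248]
Step 7: x=[4.1710] v=[-0.1450]
Step 8: x=[4.1628] v=[-0.1650]
Step 9: x=[4.1536] v=[-0.1847]
Step 10: x=[4.1434] v=[-0.2041]
Step 11: x=[4.1322] v=[-0.2231]
Step 12: x=[4.1201] v=[-0.2417]
Step 13: x=[4.1071] v=[-0.2599]
Step 14: x=[4.0932] v=[-0.2777]
Step 15: x=[4.0785] v=[-0.2950]
Step 16: x=[4.0629] v=[-0.3118]
Step 17: x=[4.0465] v=[-0.3280]
Step 18: x=[4.0293] v=[-0.3436]
Step 19: x=[4.0114] v=[-0.3586]
Step 20: x=[3.9928] v=[-0.3730]
Step 21: x=[3.9735] v=[-0.3868]
Step 22: x=[3.9535] v=[-0.3999]
Step 23: x=[3.9329] v=[-0.4123]
Step 24: x=[3.9117] v=[-0.4240]
Step 25: x=[3.8900] v=[-0.4349]
Step 26: x=[3.8677] v=[-0.4451]
Step 27: x=[3.8450] v=[-0.4545]
Step 28: x=[3.8218] v=[-0.4631]
Step 29: x=[3.7983] v=[-0.4709]
Step 30: x=[3.7744] v=[-0.4778]
Step 31: x=[3.7502] v=[-0.4839]
Step 32: x=[3.7257] v=[-0.4892]
Step 33: x=[3.7010] v=[-0.4936]
Step 34: x=[3.6761] v=[-0.4971]
Step 35: x=[3.6511] v=[-0.4998]
Step 36: x=[3.6260] v=[-0.5016]
Step 37: x=[3.6009] v=[-0.5025]
Step 38: x=[3.5758] v=[-0.5025]
Step 39: x=[3.5507] v=[-0.5017]
Step 40: x=[3.5257] v=[-0.5000]
Step 41: x=[3.5008] v=[-0.4974]
Step 42: x=[3.4761] v=[-0.4939]
Step 43: x=[3.4516] v=[-0.4896]
Step 44: x=[3.4274] v=[-0.4844]
Step 45: x=[3.4035] v=[-0.4784]
Step 46: x=[3.3799] v=[-0.4715]
Step 47: x=[3.3567] v=[-0.4638]
Step 48: x=[3.3339] v=[-0.4553]
Step 49: x=[3.3116] v=[-0.4460]
Step 50: x=[3.2898] v=[-0.4359]
Step 51: x=[3.2686] v=[-0.4250]
Step 52: x=[3.2479] v=[-0.4134]
Step 53: x=[3.2278] v=[-0.4011]
Step 54: x=[3.2084] v=[-0.3881]
Step 55: x=[3.1897] v=[-0.3744]
Step 56: x=[3.1717] v=[-0.3600]
Step 57: x=[3.1545] v=[-0.3450]
Step 58: x=[3.1380] v=[-0.3294]
Step 59: x=[3.1223] v=[-0.3132]
Step 60: x=[3.1075] v=[-0.2965]
Step 61: x=[3.0935] v=[-0.2793]
v[0] did not become non-negative within 61 steps; using fallback time=3.0500

Answer: 3.0500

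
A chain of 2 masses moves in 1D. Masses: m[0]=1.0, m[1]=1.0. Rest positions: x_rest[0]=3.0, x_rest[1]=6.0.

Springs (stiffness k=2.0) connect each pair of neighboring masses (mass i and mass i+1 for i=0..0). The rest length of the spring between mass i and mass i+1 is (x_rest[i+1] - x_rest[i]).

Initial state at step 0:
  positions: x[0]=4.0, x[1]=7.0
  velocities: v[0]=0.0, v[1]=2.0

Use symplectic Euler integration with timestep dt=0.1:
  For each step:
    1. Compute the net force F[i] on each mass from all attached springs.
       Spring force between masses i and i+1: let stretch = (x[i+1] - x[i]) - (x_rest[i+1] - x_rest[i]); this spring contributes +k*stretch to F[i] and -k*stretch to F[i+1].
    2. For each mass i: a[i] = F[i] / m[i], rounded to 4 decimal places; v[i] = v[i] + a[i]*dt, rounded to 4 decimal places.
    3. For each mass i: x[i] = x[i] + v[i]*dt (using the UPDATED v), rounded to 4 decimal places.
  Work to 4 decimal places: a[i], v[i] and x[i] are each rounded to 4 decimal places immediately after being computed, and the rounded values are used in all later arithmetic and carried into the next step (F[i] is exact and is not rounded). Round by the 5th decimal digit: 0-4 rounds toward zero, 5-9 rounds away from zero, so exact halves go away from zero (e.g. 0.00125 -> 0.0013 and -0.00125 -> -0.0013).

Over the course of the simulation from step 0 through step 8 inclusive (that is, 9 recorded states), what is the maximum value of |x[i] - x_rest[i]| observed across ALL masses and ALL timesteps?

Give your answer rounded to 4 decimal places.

Answer: 2.3024

Derivation:
Step 0: x=[4.0000 7.0000] v=[0.0000 2.0000]
Step 1: x=[4.0000 7.2000] v=[0.0000 2.0000]
Step 2: x=[4.0040 7.3960] v=[0.0400 1.9600]
Step 3: x=[4.0158 7.5842] v=[0.1184 1.8816]
Step 4: x=[4.0390 7.7610] v=[0.2321 1.7679]
Step 5: x=[4.0767 7.9234] v=[0.3765 1.6235]
Step 6: x=[4.1313 8.0688] v=[0.5458 1.4542]
Step 7: x=[4.2046 8.1955] v=[0.7333 1.2667]
Step 8: x=[4.2978 8.3024] v=[0.9315 1.0685]
Max displacement = 2.3024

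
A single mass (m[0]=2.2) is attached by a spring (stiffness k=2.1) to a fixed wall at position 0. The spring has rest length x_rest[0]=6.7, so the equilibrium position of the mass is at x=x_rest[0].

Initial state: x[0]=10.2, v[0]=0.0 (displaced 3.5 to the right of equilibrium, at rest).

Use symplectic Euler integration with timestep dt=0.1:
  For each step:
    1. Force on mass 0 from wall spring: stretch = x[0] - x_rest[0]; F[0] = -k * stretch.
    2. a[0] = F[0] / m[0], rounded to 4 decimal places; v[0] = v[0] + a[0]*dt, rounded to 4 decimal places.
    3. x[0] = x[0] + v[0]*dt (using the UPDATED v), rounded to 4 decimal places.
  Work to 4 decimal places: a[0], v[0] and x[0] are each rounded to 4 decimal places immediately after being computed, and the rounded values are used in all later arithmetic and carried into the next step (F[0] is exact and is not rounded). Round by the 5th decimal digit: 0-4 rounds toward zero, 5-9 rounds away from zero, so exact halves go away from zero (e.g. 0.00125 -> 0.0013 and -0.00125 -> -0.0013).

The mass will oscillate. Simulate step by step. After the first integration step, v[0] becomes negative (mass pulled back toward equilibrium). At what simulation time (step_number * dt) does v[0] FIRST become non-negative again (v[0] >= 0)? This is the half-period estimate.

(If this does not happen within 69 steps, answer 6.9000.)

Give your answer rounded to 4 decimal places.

Step 0: x=[10.2000] v=[0.0000]
Step 1: x=[10.1666] v=[-0.3341]
Step 2: x=[10.1001] v=[-0.6650]
Step 3: x=[10.0011] v=[-0.9896]
Step 4: x=[9.8706] v=[-1.3047]
Step 5: x=[9.7099] v=[-1.6074]
Step 6: x=[9.5204] v=[-1.8947]
Step 7: x=[9.3040] v=[-2.1639]
Step 8: x=[9.0628] v=[-2.4125]
Step 9: x=[8.7990] v=[-2.6380]
Step 10: x=[8.5152] v=[-2.8384]
Step 11: x=[8.2140] v=[-3.0117]
Step 12: x=[7.8984] v=[-3.1562]
Step 13: x=[7.5713] v=[-3.2706]
Step 14: x=[7.2359] v=[-3.3538]
Step 15: x=[6.8954] v=[-3.4050]
Step 16: x=[6.5530] v=[-3.4237]
Step 17: x=[6.2120] v=[-3.4097]
Step 18: x=[5.8757] v=[-3.3631]
Step 19: x=[5.5473] v=[-3.2844]
Step 20: x=[5.2299] v=[-3.1744]
Step 21: x=[4.9265] v=[-3.0341]
Step 22: x=[4.6400] v=[-2.8648]
Step 23: x=[4.3732] v=[-2.6682]
Step 24: x=[4.1286] v=[-2.4461]
Step 25: x=[3.9085] v=[-2.2007]
Step 26: x=[3.7151] v=[-1.9342]
Step 27: x=[3.5502] v=[-1.6493]
Step 28: x=[3.4153] v=[-1.3486]
Step 29: x=[3.3118] v=[-1.0351]
Step 30: x=[3.2406] v=[-0.7117]
Step 31: x=[3.2025] v=[-0.3815]
Step 32: x=[3.1977] v=[-0.0477]
Step 33: x=[3.2264] v=[0.2866]
First v>=0 after going negative at step 33, time=3.3000

Answer: 3.3000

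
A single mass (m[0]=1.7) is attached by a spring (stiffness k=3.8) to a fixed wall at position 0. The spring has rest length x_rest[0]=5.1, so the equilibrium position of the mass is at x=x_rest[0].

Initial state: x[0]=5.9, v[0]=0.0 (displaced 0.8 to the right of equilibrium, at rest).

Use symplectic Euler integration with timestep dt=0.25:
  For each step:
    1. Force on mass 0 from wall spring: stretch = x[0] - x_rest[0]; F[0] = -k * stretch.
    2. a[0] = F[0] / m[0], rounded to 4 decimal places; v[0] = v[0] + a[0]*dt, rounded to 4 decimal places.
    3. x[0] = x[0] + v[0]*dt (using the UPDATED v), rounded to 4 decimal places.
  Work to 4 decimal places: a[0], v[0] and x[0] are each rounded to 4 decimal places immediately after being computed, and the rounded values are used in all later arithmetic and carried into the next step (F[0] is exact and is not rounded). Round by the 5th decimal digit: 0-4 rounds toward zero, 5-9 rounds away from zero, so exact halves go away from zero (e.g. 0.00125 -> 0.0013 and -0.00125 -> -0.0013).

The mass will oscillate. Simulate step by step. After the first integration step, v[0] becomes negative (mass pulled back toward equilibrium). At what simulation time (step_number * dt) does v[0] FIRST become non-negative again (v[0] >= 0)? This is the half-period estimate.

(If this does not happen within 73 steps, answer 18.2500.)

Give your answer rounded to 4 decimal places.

Answer: 2.2500

Derivation:
Step 0: x=[5.9000] v=[0.0000]
Step 1: x=[5.7882] v=[-0.4471]
Step 2: x=[5.5803] v=[-0.8317]
Step 3: x=[5.3053] v=[-1.1001]
Step 4: x=[5.0016] v=[-1.2148]
Step 5: x=[4.7117] v=[-1.1598]
Step 6: x=[4.4760] v=[-0.9428]
Step 7: x=[4.3275] v=[-0.5941]
Step 8: x=[4.2869] v=[-0.1624]
Step 9: x=[4.3599] v=[0.2920]
First v>=0 after going negative at step 9, time=2.2500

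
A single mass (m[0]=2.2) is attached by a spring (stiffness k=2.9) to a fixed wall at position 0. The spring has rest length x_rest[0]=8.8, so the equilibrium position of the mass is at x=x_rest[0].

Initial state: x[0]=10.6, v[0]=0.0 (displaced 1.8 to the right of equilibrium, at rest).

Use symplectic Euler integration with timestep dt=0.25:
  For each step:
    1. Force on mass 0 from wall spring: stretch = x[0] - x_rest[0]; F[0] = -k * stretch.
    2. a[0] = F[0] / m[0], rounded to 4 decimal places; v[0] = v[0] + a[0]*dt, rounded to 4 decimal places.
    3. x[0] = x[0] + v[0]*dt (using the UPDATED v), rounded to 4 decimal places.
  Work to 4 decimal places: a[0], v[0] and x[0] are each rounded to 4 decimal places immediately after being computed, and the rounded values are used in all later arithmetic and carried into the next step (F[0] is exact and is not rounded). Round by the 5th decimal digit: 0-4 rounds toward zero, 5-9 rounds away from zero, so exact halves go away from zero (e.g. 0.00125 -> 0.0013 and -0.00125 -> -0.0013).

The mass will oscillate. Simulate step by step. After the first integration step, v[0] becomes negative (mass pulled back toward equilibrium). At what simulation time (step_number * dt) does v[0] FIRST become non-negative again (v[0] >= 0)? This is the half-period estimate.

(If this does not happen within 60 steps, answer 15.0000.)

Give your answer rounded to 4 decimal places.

Step 0: x=[10.6000] v=[0.0000]
Step 1: x=[10.4517] v=[-0.5932]
Step 2: x=[10.1673] v=[-1.1375]
Step 3: x=[9.7703] v=[-1.5881]
Step 4: x=[9.2933] v=[-1.9079]
Step 5: x=[8.7757] v=[-2.0705]
Step 6: x=[8.2601] v=[-2.0625]
Step 7: x=[7.7890] v=[-1.8846]
Step 8: x=[7.4012] v=[-1.5514]
Step 9: x=[7.1286] v=[-1.0904]
Step 10: x=[6.9937] v=[-0.5396]
Step 11: x=[7.0076] v=[0.0557]
First v>=0 after going negative at step 11, time=2.7500

Answer: 2.7500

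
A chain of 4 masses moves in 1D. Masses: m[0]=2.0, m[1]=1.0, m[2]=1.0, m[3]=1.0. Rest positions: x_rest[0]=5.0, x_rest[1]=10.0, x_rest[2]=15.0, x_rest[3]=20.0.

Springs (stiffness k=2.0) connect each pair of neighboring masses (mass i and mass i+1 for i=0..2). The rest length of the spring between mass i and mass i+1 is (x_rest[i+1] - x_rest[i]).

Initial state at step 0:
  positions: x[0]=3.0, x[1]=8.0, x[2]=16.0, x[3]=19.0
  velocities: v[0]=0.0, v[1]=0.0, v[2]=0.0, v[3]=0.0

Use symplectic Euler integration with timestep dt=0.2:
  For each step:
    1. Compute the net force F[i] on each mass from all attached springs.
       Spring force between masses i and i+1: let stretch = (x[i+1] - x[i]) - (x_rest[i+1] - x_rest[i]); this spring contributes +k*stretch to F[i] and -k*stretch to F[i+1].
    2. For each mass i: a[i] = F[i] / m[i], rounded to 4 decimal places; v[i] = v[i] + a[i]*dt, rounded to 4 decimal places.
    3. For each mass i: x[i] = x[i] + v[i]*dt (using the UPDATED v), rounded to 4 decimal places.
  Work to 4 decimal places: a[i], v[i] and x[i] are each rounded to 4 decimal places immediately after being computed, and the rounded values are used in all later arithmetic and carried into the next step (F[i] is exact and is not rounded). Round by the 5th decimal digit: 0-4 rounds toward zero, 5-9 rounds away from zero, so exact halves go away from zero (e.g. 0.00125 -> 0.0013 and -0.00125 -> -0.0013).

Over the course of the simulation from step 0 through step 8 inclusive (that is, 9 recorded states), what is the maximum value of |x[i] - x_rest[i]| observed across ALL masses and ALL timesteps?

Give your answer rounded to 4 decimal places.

Answer: 2.4740

Derivation:
Step 0: x=[3.0000 8.0000 16.0000 19.0000] v=[0.0000 0.0000 0.0000 0.0000]
Step 1: x=[3.0000 8.2400 15.6000 19.1600] v=[0.0000 1.2000 -2.0000 0.8000]
Step 2: x=[3.0096 8.6496 14.8960 19.4352] v=[0.0480 2.0480 -3.5200 1.3760]
Step 3: x=[3.0448 9.1077 14.0554 19.7473] v=[0.1760 2.2906 -4.2029 1.5603]
Step 4: x=[3.1225 9.4766 13.2744 20.0040] v=[0.3886 1.8445 -3.9052 1.2835]
Step 5: x=[3.2544 9.6410 12.7279 20.1223] v=[0.6594 0.8220 -2.7325 0.5917]
Step 6: x=[3.4417 9.5414 12.5260 20.0491] v=[0.9367 -0.4979 -1.0095 -0.3661]
Step 7: x=[3.6730 9.1926 12.6872 19.7740] v=[1.1566 -1.7439 0.8059 -1.3753]
Step 8: x=[3.9251 8.6818 13.1358 19.3320] v=[1.2605 -2.5539 2.2428 -2.2100]
Max displacement = 2.4740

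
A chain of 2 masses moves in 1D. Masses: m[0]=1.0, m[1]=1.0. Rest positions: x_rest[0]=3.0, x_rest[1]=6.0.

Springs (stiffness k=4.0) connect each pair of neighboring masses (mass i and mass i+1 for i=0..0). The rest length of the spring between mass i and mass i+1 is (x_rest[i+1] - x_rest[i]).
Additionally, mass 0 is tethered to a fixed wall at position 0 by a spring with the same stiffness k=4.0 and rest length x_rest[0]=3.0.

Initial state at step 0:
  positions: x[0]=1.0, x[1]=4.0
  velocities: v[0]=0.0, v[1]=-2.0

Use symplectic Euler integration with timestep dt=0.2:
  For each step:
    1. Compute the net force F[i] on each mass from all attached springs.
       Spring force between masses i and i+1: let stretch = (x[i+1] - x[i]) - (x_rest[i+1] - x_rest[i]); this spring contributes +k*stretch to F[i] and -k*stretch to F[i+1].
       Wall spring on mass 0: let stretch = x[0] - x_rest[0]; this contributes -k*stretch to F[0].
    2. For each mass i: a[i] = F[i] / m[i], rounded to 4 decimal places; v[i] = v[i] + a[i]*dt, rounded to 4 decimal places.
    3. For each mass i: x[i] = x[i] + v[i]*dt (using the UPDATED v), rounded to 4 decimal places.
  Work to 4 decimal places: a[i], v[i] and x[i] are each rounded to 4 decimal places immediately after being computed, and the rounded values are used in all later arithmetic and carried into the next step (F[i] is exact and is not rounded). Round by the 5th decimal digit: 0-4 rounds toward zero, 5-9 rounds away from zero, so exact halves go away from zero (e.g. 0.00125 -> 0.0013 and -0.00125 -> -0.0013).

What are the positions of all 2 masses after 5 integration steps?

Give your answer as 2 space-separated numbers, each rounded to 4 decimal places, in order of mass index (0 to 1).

Step 0: x=[1.0000 4.0000] v=[0.0000 -2.0000]
Step 1: x=[1.3200 3.6000] v=[1.6000 -2.0000]
Step 2: x=[1.7936 3.3152] v=[2.3680 -1.4240]
Step 3: x=[2.2237 3.2669] v=[2.1504 -0.2413]
Step 4: x=[2.4649 3.5317] v=[1.2060 1.3241]
Step 5: x=[2.4824 4.1058] v=[0.0875 2.8707]

Answer: 2.4824 4.1058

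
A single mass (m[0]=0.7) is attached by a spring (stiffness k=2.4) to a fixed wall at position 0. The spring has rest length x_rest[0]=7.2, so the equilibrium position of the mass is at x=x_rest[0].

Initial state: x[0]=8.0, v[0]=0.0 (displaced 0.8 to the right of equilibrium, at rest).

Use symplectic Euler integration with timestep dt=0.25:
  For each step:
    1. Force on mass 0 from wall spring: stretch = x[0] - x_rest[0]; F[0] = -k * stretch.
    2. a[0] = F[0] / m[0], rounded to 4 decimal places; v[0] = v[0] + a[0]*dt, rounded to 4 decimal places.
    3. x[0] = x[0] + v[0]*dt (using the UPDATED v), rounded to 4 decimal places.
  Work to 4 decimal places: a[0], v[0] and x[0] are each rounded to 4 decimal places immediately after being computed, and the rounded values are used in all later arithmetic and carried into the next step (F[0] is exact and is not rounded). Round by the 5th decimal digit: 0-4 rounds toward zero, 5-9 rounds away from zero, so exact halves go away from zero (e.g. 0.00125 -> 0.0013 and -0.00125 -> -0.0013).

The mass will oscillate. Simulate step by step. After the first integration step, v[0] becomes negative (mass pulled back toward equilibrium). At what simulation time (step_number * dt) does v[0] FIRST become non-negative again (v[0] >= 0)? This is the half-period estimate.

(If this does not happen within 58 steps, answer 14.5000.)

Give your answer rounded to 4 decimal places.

Step 0: x=[8.0000] v=[0.0000]
Step 1: x=[7.8286] v=[-0.6857]
Step 2: x=[7.5225] v=[-1.2245]
Step 3: x=[7.1473] v=[-1.5009]
Step 4: x=[6.7834] v=[-1.4557]
Step 5: x=[6.5088] v=[-1.0986]
Step 6: x=[6.3823] v=[-0.5062]
Step 7: x=[6.4310] v=[0.1947]
First v>=0 after going negative at step 7, time=1.7500

Answer: 1.7500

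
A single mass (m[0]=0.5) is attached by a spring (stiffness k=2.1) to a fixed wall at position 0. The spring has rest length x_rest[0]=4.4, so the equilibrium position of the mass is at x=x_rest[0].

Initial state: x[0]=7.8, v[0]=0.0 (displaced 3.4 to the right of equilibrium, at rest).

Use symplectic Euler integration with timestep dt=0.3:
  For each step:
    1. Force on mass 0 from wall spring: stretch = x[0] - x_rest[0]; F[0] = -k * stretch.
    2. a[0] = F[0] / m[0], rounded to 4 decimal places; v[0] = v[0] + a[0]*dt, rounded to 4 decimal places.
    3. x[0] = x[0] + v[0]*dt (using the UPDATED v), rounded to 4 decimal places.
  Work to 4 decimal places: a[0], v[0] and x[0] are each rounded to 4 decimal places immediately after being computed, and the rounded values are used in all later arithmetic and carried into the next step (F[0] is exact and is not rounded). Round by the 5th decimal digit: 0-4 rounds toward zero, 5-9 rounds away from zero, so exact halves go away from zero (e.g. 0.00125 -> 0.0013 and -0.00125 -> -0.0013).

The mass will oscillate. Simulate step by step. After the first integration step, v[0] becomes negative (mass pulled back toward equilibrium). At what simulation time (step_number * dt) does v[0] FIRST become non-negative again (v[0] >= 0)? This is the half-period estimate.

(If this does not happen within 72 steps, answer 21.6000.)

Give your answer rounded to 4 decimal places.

Step 0: x=[7.8000] v=[0.0000]
Step 1: x=[6.5148] v=[-4.2840]
Step 2: x=[4.4302] v=[-6.9487]
Step 3: x=[2.3342] v=[-6.9867]
Step 4: x=[1.0191] v=[-4.3838]
Step 5: x=[0.9819] v=[-0.1239]
Step 6: x=[2.2368] v=[4.1829]
First v>=0 after going negative at step 6, time=1.8000

Answer: 1.8000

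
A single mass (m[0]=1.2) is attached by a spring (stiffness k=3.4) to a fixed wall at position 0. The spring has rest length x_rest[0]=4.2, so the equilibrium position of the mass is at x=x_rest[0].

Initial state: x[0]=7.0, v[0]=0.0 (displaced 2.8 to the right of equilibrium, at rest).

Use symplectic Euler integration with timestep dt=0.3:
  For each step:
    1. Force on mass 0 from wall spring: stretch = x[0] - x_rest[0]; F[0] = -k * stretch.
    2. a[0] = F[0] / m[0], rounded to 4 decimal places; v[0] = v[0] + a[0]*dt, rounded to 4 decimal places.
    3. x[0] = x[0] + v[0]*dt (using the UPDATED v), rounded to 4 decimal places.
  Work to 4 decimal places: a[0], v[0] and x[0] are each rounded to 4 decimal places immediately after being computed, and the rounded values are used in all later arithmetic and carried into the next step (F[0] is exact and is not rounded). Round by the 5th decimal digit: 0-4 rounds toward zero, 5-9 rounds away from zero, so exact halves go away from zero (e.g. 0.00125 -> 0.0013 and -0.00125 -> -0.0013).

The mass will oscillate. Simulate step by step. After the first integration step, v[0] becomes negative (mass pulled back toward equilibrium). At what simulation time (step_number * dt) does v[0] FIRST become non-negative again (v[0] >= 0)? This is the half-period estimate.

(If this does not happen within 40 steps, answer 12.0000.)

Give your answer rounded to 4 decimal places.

Step 0: x=[7.0000] v=[0.0000]
Step 1: x=[6.2860] v=[-2.3800]
Step 2: x=[5.0401] v=[-4.1531]
Step 3: x=[3.5799] v=[-4.8672]
Step 4: x=[2.2779] v=[-4.3401]
Step 5: x=[1.4660] v=[-2.7063]
Step 6: x=[1.3513] v=[-0.3824]
Step 7: x=[1.9630] v=[2.0390]
First v>=0 after going negative at step 7, time=2.1000

Answer: 2.1000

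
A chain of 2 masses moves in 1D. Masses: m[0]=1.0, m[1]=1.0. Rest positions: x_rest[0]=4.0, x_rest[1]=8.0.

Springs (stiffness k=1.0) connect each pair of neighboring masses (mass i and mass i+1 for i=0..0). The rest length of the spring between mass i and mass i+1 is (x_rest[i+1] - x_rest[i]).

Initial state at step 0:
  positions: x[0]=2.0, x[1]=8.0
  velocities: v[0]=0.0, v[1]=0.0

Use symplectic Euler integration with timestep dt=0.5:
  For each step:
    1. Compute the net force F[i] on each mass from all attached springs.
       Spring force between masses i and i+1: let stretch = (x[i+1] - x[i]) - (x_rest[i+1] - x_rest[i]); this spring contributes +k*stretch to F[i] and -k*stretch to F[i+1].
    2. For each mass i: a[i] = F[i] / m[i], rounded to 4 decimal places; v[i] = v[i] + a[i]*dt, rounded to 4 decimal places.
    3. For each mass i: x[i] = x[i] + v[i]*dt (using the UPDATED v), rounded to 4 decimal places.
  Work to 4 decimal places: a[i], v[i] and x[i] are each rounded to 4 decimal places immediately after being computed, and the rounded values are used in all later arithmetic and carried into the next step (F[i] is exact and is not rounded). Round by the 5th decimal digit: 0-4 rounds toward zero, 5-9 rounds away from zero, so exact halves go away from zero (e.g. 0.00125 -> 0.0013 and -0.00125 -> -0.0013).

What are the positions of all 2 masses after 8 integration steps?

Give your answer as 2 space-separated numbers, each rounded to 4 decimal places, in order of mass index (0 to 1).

Answer: 1.9415 8.0588

Derivation:
Step 0: x=[2.0000 8.0000] v=[0.0000 0.0000]
Step 1: x=[2.5000 7.5000] v=[1.0000 -1.0000]
Step 2: x=[3.2500 6.7500] v=[1.5000 -1.5000]
Step 3: x=[3.8750 6.1250] v=[1.2500 -1.2500]
Step 4: x=[4.0625 5.9375] v=[0.3750 -0.3750]
Step 5: x=[3.7188 6.2813] v=[-0.6875 0.6875]
Step 6: x=[3.0157 6.9845] v=[-1.4063 1.4063]
Step 7: x=[2.3048 7.6955] v=[-1.4219 1.4219]
Step 8: x=[1.9415 8.0588] v=[-0.7266 0.7266]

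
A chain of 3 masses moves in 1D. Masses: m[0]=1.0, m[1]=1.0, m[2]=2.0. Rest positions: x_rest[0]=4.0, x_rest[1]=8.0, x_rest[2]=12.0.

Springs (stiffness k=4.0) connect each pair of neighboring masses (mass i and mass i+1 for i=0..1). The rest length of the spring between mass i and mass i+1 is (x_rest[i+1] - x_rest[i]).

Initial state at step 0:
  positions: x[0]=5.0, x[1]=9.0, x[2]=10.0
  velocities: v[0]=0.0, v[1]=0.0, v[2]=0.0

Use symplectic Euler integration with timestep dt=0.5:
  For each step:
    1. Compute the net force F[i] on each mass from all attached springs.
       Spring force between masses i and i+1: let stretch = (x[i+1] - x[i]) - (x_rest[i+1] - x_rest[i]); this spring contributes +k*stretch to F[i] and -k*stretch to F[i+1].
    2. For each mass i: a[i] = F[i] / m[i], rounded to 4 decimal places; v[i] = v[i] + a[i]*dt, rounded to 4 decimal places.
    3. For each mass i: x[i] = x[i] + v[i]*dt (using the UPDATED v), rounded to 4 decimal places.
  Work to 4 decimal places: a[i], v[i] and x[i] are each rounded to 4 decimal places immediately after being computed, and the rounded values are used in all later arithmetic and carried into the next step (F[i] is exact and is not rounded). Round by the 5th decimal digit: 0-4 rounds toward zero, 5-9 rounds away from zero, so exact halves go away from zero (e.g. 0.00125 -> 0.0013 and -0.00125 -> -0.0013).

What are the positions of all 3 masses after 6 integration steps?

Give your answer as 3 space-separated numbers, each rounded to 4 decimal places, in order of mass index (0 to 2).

Step 0: x=[5.0000 9.0000 10.0000] v=[0.0000 0.0000 0.0000]
Step 1: x=[5.0000 6.0000 11.5000] v=[0.0000 -6.0000 3.0000]
Step 2: x=[2.0000 7.5000 12.2500] v=[-6.0000 3.0000 1.5000]
Step 3: x=[0.5000 8.2500 12.6250] v=[-3.0000 1.5000 0.7500]
Step 4: x=[2.7500 5.6250 12.8125] v=[4.5000 -5.2500 0.3750]
Step 5: x=[3.8750 7.3125 11.4063] v=[2.2500 3.3750 -2.8125]
Step 6: x=[4.4375 9.6563 9.9532] v=[1.1250 4.6876 -2.9063]

Answer: 4.4375 9.6563 9.9532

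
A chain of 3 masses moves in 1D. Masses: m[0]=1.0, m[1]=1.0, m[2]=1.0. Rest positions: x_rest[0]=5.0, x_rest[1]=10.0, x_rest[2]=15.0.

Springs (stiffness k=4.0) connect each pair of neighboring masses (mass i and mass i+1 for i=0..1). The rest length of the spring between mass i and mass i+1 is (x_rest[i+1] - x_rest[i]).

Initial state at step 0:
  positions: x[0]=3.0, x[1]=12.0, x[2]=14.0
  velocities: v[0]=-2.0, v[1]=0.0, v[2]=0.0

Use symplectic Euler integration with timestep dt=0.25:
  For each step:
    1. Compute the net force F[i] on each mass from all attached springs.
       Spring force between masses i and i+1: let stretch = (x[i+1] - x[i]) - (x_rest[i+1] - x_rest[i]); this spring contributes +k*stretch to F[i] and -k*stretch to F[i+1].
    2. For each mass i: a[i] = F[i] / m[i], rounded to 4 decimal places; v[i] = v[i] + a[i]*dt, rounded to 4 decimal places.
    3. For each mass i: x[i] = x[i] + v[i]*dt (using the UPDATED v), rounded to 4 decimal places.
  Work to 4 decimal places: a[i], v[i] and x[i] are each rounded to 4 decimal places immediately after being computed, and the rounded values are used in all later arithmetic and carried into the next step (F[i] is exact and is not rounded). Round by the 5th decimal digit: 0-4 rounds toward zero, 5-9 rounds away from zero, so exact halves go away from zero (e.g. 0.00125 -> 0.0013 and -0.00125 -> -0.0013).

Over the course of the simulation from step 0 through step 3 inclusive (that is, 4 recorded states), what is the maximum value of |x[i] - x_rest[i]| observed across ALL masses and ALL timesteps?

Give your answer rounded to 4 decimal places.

Answer: 3.3281

Derivation:
Step 0: x=[3.0000 12.0000 14.0000] v=[-2.0000 0.0000 0.0000]
Step 1: x=[3.5000 10.2500 14.7500] v=[2.0000 -7.0000 3.0000]
Step 2: x=[4.4375 7.9375 15.6250] v=[3.7500 -9.2500 3.5000]
Step 3: x=[5.0000 6.6719 15.8281] v=[2.2500 -5.0625 0.8125]
Max displacement = 3.3281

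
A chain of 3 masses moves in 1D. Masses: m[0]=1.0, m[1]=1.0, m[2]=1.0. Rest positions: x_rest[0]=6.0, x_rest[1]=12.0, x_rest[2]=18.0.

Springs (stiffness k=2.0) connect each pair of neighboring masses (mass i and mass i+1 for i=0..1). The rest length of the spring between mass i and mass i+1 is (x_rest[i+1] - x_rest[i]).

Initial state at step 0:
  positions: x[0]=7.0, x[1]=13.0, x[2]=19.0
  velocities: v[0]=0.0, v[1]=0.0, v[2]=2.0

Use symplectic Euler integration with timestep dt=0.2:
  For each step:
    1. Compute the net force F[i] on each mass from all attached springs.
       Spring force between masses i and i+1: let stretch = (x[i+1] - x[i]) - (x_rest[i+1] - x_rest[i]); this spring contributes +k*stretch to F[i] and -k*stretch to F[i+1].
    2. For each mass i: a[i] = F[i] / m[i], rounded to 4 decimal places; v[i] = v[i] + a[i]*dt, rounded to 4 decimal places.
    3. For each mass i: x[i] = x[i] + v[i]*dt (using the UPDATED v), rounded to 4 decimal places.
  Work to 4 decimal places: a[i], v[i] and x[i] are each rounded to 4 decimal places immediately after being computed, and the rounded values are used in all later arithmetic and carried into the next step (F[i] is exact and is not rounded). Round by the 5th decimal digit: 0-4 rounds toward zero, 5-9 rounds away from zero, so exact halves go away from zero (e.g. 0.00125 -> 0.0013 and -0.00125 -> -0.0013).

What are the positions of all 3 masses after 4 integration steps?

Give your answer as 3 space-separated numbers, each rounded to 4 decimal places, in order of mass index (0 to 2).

Step 0: x=[7.0000 13.0000 19.0000] v=[0.0000 0.0000 2.0000]
Step 1: x=[7.0000 13.0000 19.4000] v=[0.0000 0.0000 2.0000]
Step 2: x=[7.0000 13.0320 19.7680] v=[0.0000 0.1600 1.8400]
Step 3: x=[7.0026 13.1203 20.0771] v=[0.0128 0.4416 1.5456]
Step 4: x=[7.0146 13.2757 20.3097] v=[0.0599 0.7772 1.1629]

Answer: 7.0146 13.2757 20.3097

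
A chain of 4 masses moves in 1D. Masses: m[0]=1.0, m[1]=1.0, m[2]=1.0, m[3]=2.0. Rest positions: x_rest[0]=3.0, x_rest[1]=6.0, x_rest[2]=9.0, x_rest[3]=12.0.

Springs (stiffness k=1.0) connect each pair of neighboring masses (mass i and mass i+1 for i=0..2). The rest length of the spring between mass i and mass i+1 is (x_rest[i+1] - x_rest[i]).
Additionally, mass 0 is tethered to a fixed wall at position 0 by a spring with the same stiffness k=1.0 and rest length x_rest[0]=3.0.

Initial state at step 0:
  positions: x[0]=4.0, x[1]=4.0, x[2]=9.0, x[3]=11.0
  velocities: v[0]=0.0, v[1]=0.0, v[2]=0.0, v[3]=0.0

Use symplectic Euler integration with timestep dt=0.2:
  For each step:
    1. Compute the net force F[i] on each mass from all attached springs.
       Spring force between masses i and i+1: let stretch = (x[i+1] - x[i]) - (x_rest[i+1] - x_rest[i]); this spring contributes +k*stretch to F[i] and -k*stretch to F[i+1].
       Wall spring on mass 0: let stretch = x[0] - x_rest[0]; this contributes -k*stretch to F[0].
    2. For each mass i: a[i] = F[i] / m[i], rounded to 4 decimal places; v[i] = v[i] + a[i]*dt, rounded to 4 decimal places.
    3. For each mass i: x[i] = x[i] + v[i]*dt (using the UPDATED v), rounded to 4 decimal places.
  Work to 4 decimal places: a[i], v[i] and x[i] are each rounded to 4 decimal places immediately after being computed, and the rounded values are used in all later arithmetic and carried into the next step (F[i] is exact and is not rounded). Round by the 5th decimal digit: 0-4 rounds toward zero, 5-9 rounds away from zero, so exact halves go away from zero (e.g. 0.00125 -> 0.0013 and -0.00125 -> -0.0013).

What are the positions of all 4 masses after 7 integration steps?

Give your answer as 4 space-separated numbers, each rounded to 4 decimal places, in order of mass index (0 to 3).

Answer: 1.6207 6.8784 7.4565 11.2866

Derivation:
Step 0: x=[4.0000 4.0000 9.0000 11.0000] v=[0.0000 0.0000 0.0000 0.0000]
Step 1: x=[3.8400 4.2000 8.8800 11.0200] v=[-0.8000 1.0000 -0.6000 0.1000]
Step 2: x=[3.5408 4.5728 8.6584 11.0572] v=[-1.4960 1.8640 -1.1080 0.1860]
Step 3: x=[3.1412 5.0677 8.3693 11.1064] v=[-1.9978 2.4747 -1.4454 0.2461]
Step 4: x=[2.6931 5.6176 8.0576 11.1609] v=[-2.2407 2.7497 -1.5583 0.2724]
Step 5: x=[2.2542 6.1482 7.7725 11.2133] v=[-2.1944 2.6528 -1.4256 0.2621]
Step 6: x=[1.8809 6.5880 7.5600 11.2569] v=[-1.8664 2.1989 -1.0623 0.2180]
Step 7: x=[1.6207 6.8784 7.4565 11.2866] v=[-1.3012 1.4519 -0.5173 0.1483]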